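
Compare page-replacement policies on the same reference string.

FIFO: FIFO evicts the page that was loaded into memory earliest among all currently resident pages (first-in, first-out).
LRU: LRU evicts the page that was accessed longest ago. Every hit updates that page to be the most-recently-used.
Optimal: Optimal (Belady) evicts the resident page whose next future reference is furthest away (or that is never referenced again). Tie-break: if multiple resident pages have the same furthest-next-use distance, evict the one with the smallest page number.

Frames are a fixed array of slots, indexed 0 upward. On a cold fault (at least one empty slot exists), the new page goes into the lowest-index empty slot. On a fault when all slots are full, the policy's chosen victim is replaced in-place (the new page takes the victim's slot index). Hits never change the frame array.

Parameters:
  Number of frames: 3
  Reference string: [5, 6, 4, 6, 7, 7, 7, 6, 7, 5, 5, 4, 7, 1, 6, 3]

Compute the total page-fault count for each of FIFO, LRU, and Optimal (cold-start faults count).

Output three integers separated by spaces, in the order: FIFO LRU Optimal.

--- FIFO ---
  step 0: ref 5 -> FAULT, frames=[5,-,-] (faults so far: 1)
  step 1: ref 6 -> FAULT, frames=[5,6,-] (faults so far: 2)
  step 2: ref 4 -> FAULT, frames=[5,6,4] (faults so far: 3)
  step 3: ref 6 -> HIT, frames=[5,6,4] (faults so far: 3)
  step 4: ref 7 -> FAULT, evict 5, frames=[7,6,4] (faults so far: 4)
  step 5: ref 7 -> HIT, frames=[7,6,4] (faults so far: 4)
  step 6: ref 7 -> HIT, frames=[7,6,4] (faults so far: 4)
  step 7: ref 6 -> HIT, frames=[7,6,4] (faults so far: 4)
  step 8: ref 7 -> HIT, frames=[7,6,4] (faults so far: 4)
  step 9: ref 5 -> FAULT, evict 6, frames=[7,5,4] (faults so far: 5)
  step 10: ref 5 -> HIT, frames=[7,5,4] (faults so far: 5)
  step 11: ref 4 -> HIT, frames=[7,5,4] (faults so far: 5)
  step 12: ref 7 -> HIT, frames=[7,5,4] (faults so far: 5)
  step 13: ref 1 -> FAULT, evict 4, frames=[7,5,1] (faults so far: 6)
  step 14: ref 6 -> FAULT, evict 7, frames=[6,5,1] (faults so far: 7)
  step 15: ref 3 -> FAULT, evict 5, frames=[6,3,1] (faults so far: 8)
  FIFO total faults: 8
--- LRU ---
  step 0: ref 5 -> FAULT, frames=[5,-,-] (faults so far: 1)
  step 1: ref 6 -> FAULT, frames=[5,6,-] (faults so far: 2)
  step 2: ref 4 -> FAULT, frames=[5,6,4] (faults so far: 3)
  step 3: ref 6 -> HIT, frames=[5,6,4] (faults so far: 3)
  step 4: ref 7 -> FAULT, evict 5, frames=[7,6,4] (faults so far: 4)
  step 5: ref 7 -> HIT, frames=[7,6,4] (faults so far: 4)
  step 6: ref 7 -> HIT, frames=[7,6,4] (faults so far: 4)
  step 7: ref 6 -> HIT, frames=[7,6,4] (faults so far: 4)
  step 8: ref 7 -> HIT, frames=[7,6,4] (faults so far: 4)
  step 9: ref 5 -> FAULT, evict 4, frames=[7,6,5] (faults so far: 5)
  step 10: ref 5 -> HIT, frames=[7,6,5] (faults so far: 5)
  step 11: ref 4 -> FAULT, evict 6, frames=[7,4,5] (faults so far: 6)
  step 12: ref 7 -> HIT, frames=[7,4,5] (faults so far: 6)
  step 13: ref 1 -> FAULT, evict 5, frames=[7,4,1] (faults so far: 7)
  step 14: ref 6 -> FAULT, evict 4, frames=[7,6,1] (faults so far: 8)
  step 15: ref 3 -> FAULT, evict 7, frames=[3,6,1] (faults so far: 9)
  LRU total faults: 9
--- Optimal ---
  step 0: ref 5 -> FAULT, frames=[5,-,-] (faults so far: 1)
  step 1: ref 6 -> FAULT, frames=[5,6,-] (faults so far: 2)
  step 2: ref 4 -> FAULT, frames=[5,6,4] (faults so far: 3)
  step 3: ref 6 -> HIT, frames=[5,6,4] (faults so far: 3)
  step 4: ref 7 -> FAULT, evict 4, frames=[5,6,7] (faults so far: 4)
  step 5: ref 7 -> HIT, frames=[5,6,7] (faults so far: 4)
  step 6: ref 7 -> HIT, frames=[5,6,7] (faults so far: 4)
  step 7: ref 6 -> HIT, frames=[5,6,7] (faults so far: 4)
  step 8: ref 7 -> HIT, frames=[5,6,7] (faults so far: 4)
  step 9: ref 5 -> HIT, frames=[5,6,7] (faults so far: 4)
  step 10: ref 5 -> HIT, frames=[5,6,7] (faults so far: 4)
  step 11: ref 4 -> FAULT, evict 5, frames=[4,6,7] (faults so far: 5)
  step 12: ref 7 -> HIT, frames=[4,6,7] (faults so far: 5)
  step 13: ref 1 -> FAULT, evict 4, frames=[1,6,7] (faults so far: 6)
  step 14: ref 6 -> HIT, frames=[1,6,7] (faults so far: 6)
  step 15: ref 3 -> FAULT, evict 1, frames=[3,6,7] (faults so far: 7)
  Optimal total faults: 7

Answer: 8 9 7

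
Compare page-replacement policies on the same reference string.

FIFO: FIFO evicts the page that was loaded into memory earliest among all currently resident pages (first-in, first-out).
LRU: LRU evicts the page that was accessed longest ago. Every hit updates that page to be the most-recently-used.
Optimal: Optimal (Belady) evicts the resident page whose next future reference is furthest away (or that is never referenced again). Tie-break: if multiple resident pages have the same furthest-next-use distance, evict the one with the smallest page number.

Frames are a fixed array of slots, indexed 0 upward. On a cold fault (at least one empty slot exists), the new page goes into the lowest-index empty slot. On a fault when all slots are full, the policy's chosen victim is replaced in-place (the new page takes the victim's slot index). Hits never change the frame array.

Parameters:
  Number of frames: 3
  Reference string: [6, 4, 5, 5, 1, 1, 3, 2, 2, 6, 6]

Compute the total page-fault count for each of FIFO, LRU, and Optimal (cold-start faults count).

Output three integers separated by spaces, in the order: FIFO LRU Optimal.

--- FIFO ---
  step 0: ref 6 -> FAULT, frames=[6,-,-] (faults so far: 1)
  step 1: ref 4 -> FAULT, frames=[6,4,-] (faults so far: 2)
  step 2: ref 5 -> FAULT, frames=[6,4,5] (faults so far: 3)
  step 3: ref 5 -> HIT, frames=[6,4,5] (faults so far: 3)
  step 4: ref 1 -> FAULT, evict 6, frames=[1,4,5] (faults so far: 4)
  step 5: ref 1 -> HIT, frames=[1,4,5] (faults so far: 4)
  step 6: ref 3 -> FAULT, evict 4, frames=[1,3,5] (faults so far: 5)
  step 7: ref 2 -> FAULT, evict 5, frames=[1,3,2] (faults so far: 6)
  step 8: ref 2 -> HIT, frames=[1,3,2] (faults so far: 6)
  step 9: ref 6 -> FAULT, evict 1, frames=[6,3,2] (faults so far: 7)
  step 10: ref 6 -> HIT, frames=[6,3,2] (faults so far: 7)
  FIFO total faults: 7
--- LRU ---
  step 0: ref 6 -> FAULT, frames=[6,-,-] (faults so far: 1)
  step 1: ref 4 -> FAULT, frames=[6,4,-] (faults so far: 2)
  step 2: ref 5 -> FAULT, frames=[6,4,5] (faults so far: 3)
  step 3: ref 5 -> HIT, frames=[6,4,5] (faults so far: 3)
  step 4: ref 1 -> FAULT, evict 6, frames=[1,4,5] (faults so far: 4)
  step 5: ref 1 -> HIT, frames=[1,4,5] (faults so far: 4)
  step 6: ref 3 -> FAULT, evict 4, frames=[1,3,5] (faults so far: 5)
  step 7: ref 2 -> FAULT, evict 5, frames=[1,3,2] (faults so far: 6)
  step 8: ref 2 -> HIT, frames=[1,3,2] (faults so far: 6)
  step 9: ref 6 -> FAULT, evict 1, frames=[6,3,2] (faults so far: 7)
  step 10: ref 6 -> HIT, frames=[6,3,2] (faults so far: 7)
  LRU total faults: 7
--- Optimal ---
  step 0: ref 6 -> FAULT, frames=[6,-,-] (faults so far: 1)
  step 1: ref 4 -> FAULT, frames=[6,4,-] (faults so far: 2)
  step 2: ref 5 -> FAULT, frames=[6,4,5] (faults so far: 3)
  step 3: ref 5 -> HIT, frames=[6,4,5] (faults so far: 3)
  step 4: ref 1 -> FAULT, evict 4, frames=[6,1,5] (faults so far: 4)
  step 5: ref 1 -> HIT, frames=[6,1,5] (faults so far: 4)
  step 6: ref 3 -> FAULT, evict 1, frames=[6,3,5] (faults so far: 5)
  step 7: ref 2 -> FAULT, evict 3, frames=[6,2,5] (faults so far: 6)
  step 8: ref 2 -> HIT, frames=[6,2,5] (faults so far: 6)
  step 9: ref 6 -> HIT, frames=[6,2,5] (faults so far: 6)
  step 10: ref 6 -> HIT, frames=[6,2,5] (faults so far: 6)
  Optimal total faults: 6

Answer: 7 7 6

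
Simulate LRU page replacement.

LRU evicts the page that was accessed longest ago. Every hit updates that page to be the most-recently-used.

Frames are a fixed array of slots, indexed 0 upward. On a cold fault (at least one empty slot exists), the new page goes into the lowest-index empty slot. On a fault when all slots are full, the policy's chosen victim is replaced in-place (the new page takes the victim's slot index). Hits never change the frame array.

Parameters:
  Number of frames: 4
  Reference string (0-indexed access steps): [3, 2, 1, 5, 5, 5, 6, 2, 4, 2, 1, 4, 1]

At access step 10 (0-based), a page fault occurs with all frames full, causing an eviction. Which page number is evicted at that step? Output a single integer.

Step 0: ref 3 -> FAULT, frames=[3,-,-,-]
Step 1: ref 2 -> FAULT, frames=[3,2,-,-]
Step 2: ref 1 -> FAULT, frames=[3,2,1,-]
Step 3: ref 5 -> FAULT, frames=[3,2,1,5]
Step 4: ref 5 -> HIT, frames=[3,2,1,5]
Step 5: ref 5 -> HIT, frames=[3,2,1,5]
Step 6: ref 6 -> FAULT, evict 3, frames=[6,2,1,5]
Step 7: ref 2 -> HIT, frames=[6,2,1,5]
Step 8: ref 4 -> FAULT, evict 1, frames=[6,2,4,5]
Step 9: ref 2 -> HIT, frames=[6,2,4,5]
Step 10: ref 1 -> FAULT, evict 5, frames=[6,2,4,1]
At step 10: evicted page 5

Answer: 5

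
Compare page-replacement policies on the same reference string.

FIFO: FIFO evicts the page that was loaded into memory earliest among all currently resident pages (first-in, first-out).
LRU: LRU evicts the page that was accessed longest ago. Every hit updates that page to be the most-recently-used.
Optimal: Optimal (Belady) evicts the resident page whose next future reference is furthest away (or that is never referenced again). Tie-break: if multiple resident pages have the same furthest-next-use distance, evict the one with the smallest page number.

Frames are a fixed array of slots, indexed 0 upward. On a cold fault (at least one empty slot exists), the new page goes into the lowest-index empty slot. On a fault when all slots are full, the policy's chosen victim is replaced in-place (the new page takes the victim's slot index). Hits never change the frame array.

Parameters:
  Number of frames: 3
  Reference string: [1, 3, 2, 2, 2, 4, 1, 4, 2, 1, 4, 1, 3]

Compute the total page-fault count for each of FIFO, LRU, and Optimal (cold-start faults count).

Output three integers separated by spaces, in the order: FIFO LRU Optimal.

--- FIFO ---
  step 0: ref 1 -> FAULT, frames=[1,-,-] (faults so far: 1)
  step 1: ref 3 -> FAULT, frames=[1,3,-] (faults so far: 2)
  step 2: ref 2 -> FAULT, frames=[1,3,2] (faults so far: 3)
  step 3: ref 2 -> HIT, frames=[1,3,2] (faults so far: 3)
  step 4: ref 2 -> HIT, frames=[1,3,2] (faults so far: 3)
  step 5: ref 4 -> FAULT, evict 1, frames=[4,3,2] (faults so far: 4)
  step 6: ref 1 -> FAULT, evict 3, frames=[4,1,2] (faults so far: 5)
  step 7: ref 4 -> HIT, frames=[4,1,2] (faults so far: 5)
  step 8: ref 2 -> HIT, frames=[4,1,2] (faults so far: 5)
  step 9: ref 1 -> HIT, frames=[4,1,2] (faults so far: 5)
  step 10: ref 4 -> HIT, frames=[4,1,2] (faults so far: 5)
  step 11: ref 1 -> HIT, frames=[4,1,2] (faults so far: 5)
  step 12: ref 3 -> FAULT, evict 2, frames=[4,1,3] (faults so far: 6)
  FIFO total faults: 6
--- LRU ---
  step 0: ref 1 -> FAULT, frames=[1,-,-] (faults so far: 1)
  step 1: ref 3 -> FAULT, frames=[1,3,-] (faults so far: 2)
  step 2: ref 2 -> FAULT, frames=[1,3,2] (faults so far: 3)
  step 3: ref 2 -> HIT, frames=[1,3,2] (faults so far: 3)
  step 4: ref 2 -> HIT, frames=[1,3,2] (faults so far: 3)
  step 5: ref 4 -> FAULT, evict 1, frames=[4,3,2] (faults so far: 4)
  step 6: ref 1 -> FAULT, evict 3, frames=[4,1,2] (faults so far: 5)
  step 7: ref 4 -> HIT, frames=[4,1,2] (faults so far: 5)
  step 8: ref 2 -> HIT, frames=[4,1,2] (faults so far: 5)
  step 9: ref 1 -> HIT, frames=[4,1,2] (faults so far: 5)
  step 10: ref 4 -> HIT, frames=[4,1,2] (faults so far: 5)
  step 11: ref 1 -> HIT, frames=[4,1,2] (faults so far: 5)
  step 12: ref 3 -> FAULT, evict 2, frames=[4,1,3] (faults so far: 6)
  LRU total faults: 6
--- Optimal ---
  step 0: ref 1 -> FAULT, frames=[1,-,-] (faults so far: 1)
  step 1: ref 3 -> FAULT, frames=[1,3,-] (faults so far: 2)
  step 2: ref 2 -> FAULT, frames=[1,3,2] (faults so far: 3)
  step 3: ref 2 -> HIT, frames=[1,3,2] (faults so far: 3)
  step 4: ref 2 -> HIT, frames=[1,3,2] (faults so far: 3)
  step 5: ref 4 -> FAULT, evict 3, frames=[1,4,2] (faults so far: 4)
  step 6: ref 1 -> HIT, frames=[1,4,2] (faults so far: 4)
  step 7: ref 4 -> HIT, frames=[1,4,2] (faults so far: 4)
  step 8: ref 2 -> HIT, frames=[1,4,2] (faults so far: 4)
  step 9: ref 1 -> HIT, frames=[1,4,2] (faults so far: 4)
  step 10: ref 4 -> HIT, frames=[1,4,2] (faults so far: 4)
  step 11: ref 1 -> HIT, frames=[1,4,2] (faults so far: 4)
  step 12: ref 3 -> FAULT, evict 1, frames=[3,4,2] (faults so far: 5)
  Optimal total faults: 5

Answer: 6 6 5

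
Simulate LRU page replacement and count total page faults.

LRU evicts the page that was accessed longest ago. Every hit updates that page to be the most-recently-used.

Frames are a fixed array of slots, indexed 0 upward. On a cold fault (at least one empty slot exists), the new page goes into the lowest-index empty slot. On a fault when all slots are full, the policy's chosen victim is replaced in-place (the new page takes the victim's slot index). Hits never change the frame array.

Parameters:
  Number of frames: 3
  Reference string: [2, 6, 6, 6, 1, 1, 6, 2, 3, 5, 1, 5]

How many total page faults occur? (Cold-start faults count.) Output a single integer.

Answer: 6

Derivation:
Step 0: ref 2 → FAULT, frames=[2,-,-]
Step 1: ref 6 → FAULT, frames=[2,6,-]
Step 2: ref 6 → HIT, frames=[2,6,-]
Step 3: ref 6 → HIT, frames=[2,6,-]
Step 4: ref 1 → FAULT, frames=[2,6,1]
Step 5: ref 1 → HIT, frames=[2,6,1]
Step 6: ref 6 → HIT, frames=[2,6,1]
Step 7: ref 2 → HIT, frames=[2,6,1]
Step 8: ref 3 → FAULT (evict 1), frames=[2,6,3]
Step 9: ref 5 → FAULT (evict 6), frames=[2,5,3]
Step 10: ref 1 → FAULT (evict 2), frames=[1,5,3]
Step 11: ref 5 → HIT, frames=[1,5,3]
Total faults: 6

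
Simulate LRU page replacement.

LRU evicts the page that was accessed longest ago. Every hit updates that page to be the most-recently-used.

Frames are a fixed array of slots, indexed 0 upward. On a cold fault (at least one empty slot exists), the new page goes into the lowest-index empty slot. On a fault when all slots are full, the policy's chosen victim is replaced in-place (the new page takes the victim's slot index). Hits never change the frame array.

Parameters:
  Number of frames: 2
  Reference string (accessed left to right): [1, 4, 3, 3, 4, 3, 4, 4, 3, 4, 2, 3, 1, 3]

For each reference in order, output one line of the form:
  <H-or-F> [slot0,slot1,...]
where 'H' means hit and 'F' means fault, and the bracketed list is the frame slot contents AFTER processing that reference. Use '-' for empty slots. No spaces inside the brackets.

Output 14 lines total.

F [1,-]
F [1,4]
F [3,4]
H [3,4]
H [3,4]
H [3,4]
H [3,4]
H [3,4]
H [3,4]
H [3,4]
F [2,4]
F [2,3]
F [1,3]
H [1,3]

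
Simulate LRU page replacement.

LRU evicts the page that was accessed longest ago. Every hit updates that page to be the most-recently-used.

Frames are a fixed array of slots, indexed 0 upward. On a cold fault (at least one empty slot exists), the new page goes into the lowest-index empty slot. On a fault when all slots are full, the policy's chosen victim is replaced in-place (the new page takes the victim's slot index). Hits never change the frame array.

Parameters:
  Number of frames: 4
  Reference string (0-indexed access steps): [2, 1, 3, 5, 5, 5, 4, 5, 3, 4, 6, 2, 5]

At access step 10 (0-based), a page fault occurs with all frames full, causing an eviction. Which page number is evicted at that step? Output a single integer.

Answer: 1

Derivation:
Step 0: ref 2 -> FAULT, frames=[2,-,-,-]
Step 1: ref 1 -> FAULT, frames=[2,1,-,-]
Step 2: ref 3 -> FAULT, frames=[2,1,3,-]
Step 3: ref 5 -> FAULT, frames=[2,1,3,5]
Step 4: ref 5 -> HIT, frames=[2,1,3,5]
Step 5: ref 5 -> HIT, frames=[2,1,3,5]
Step 6: ref 4 -> FAULT, evict 2, frames=[4,1,3,5]
Step 7: ref 5 -> HIT, frames=[4,1,3,5]
Step 8: ref 3 -> HIT, frames=[4,1,3,5]
Step 9: ref 4 -> HIT, frames=[4,1,3,5]
Step 10: ref 6 -> FAULT, evict 1, frames=[4,6,3,5]
At step 10: evicted page 1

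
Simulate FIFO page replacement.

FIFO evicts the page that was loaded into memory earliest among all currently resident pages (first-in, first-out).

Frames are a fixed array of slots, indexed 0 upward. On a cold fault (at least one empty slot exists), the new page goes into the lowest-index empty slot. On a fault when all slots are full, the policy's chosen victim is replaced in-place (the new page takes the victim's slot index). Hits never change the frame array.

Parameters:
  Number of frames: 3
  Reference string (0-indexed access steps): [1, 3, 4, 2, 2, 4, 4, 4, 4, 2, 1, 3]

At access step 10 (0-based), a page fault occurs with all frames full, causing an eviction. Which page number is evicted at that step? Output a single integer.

Step 0: ref 1 -> FAULT, frames=[1,-,-]
Step 1: ref 3 -> FAULT, frames=[1,3,-]
Step 2: ref 4 -> FAULT, frames=[1,3,4]
Step 3: ref 2 -> FAULT, evict 1, frames=[2,3,4]
Step 4: ref 2 -> HIT, frames=[2,3,4]
Step 5: ref 4 -> HIT, frames=[2,3,4]
Step 6: ref 4 -> HIT, frames=[2,3,4]
Step 7: ref 4 -> HIT, frames=[2,3,4]
Step 8: ref 4 -> HIT, frames=[2,3,4]
Step 9: ref 2 -> HIT, frames=[2,3,4]
Step 10: ref 1 -> FAULT, evict 3, frames=[2,1,4]
At step 10: evicted page 3

Answer: 3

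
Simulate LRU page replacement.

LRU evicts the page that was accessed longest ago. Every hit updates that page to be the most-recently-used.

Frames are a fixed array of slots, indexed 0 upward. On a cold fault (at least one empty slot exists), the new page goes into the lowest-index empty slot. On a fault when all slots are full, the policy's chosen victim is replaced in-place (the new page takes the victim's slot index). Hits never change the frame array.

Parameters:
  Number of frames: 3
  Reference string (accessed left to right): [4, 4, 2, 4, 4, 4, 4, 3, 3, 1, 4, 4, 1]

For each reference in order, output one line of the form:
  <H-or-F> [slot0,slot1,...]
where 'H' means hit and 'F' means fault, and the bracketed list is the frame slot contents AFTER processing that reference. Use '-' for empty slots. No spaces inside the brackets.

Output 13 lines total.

F [4,-,-]
H [4,-,-]
F [4,2,-]
H [4,2,-]
H [4,2,-]
H [4,2,-]
H [4,2,-]
F [4,2,3]
H [4,2,3]
F [4,1,3]
H [4,1,3]
H [4,1,3]
H [4,1,3]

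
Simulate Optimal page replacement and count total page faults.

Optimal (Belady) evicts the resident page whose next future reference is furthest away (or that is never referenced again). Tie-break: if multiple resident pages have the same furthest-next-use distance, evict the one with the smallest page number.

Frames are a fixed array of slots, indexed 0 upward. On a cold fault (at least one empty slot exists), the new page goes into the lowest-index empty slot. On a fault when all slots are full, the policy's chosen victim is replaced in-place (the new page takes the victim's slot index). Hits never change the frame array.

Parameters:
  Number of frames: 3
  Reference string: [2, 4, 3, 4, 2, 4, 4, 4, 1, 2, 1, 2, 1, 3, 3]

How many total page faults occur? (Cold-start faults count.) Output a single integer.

Step 0: ref 2 → FAULT, frames=[2,-,-]
Step 1: ref 4 → FAULT, frames=[2,4,-]
Step 2: ref 3 → FAULT, frames=[2,4,3]
Step 3: ref 4 → HIT, frames=[2,4,3]
Step 4: ref 2 → HIT, frames=[2,4,3]
Step 5: ref 4 → HIT, frames=[2,4,3]
Step 6: ref 4 → HIT, frames=[2,4,3]
Step 7: ref 4 → HIT, frames=[2,4,3]
Step 8: ref 1 → FAULT (evict 4), frames=[2,1,3]
Step 9: ref 2 → HIT, frames=[2,1,3]
Step 10: ref 1 → HIT, frames=[2,1,3]
Step 11: ref 2 → HIT, frames=[2,1,3]
Step 12: ref 1 → HIT, frames=[2,1,3]
Step 13: ref 3 → HIT, frames=[2,1,3]
Step 14: ref 3 → HIT, frames=[2,1,3]
Total faults: 4

Answer: 4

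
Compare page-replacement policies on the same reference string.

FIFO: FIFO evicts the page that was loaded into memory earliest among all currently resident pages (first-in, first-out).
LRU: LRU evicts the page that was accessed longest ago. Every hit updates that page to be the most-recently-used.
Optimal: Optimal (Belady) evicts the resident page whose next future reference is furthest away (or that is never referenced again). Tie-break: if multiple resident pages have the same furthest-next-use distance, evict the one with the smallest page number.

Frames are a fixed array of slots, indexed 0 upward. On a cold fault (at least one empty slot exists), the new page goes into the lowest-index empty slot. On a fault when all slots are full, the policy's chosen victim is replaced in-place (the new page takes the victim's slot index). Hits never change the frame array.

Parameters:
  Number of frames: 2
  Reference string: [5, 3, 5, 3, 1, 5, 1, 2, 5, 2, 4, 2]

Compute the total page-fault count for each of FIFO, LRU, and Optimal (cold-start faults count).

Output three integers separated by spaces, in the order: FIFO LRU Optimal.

Answer: 6 7 5

Derivation:
--- FIFO ---
  step 0: ref 5 -> FAULT, frames=[5,-] (faults so far: 1)
  step 1: ref 3 -> FAULT, frames=[5,3] (faults so far: 2)
  step 2: ref 5 -> HIT, frames=[5,3] (faults so far: 2)
  step 3: ref 3 -> HIT, frames=[5,3] (faults so far: 2)
  step 4: ref 1 -> FAULT, evict 5, frames=[1,3] (faults so far: 3)
  step 5: ref 5 -> FAULT, evict 3, frames=[1,5] (faults so far: 4)
  step 6: ref 1 -> HIT, frames=[1,5] (faults so far: 4)
  step 7: ref 2 -> FAULT, evict 1, frames=[2,5] (faults so far: 5)
  step 8: ref 5 -> HIT, frames=[2,5] (faults so far: 5)
  step 9: ref 2 -> HIT, frames=[2,5] (faults so far: 5)
  step 10: ref 4 -> FAULT, evict 5, frames=[2,4] (faults so far: 6)
  step 11: ref 2 -> HIT, frames=[2,4] (faults so far: 6)
  FIFO total faults: 6
--- LRU ---
  step 0: ref 5 -> FAULT, frames=[5,-] (faults so far: 1)
  step 1: ref 3 -> FAULT, frames=[5,3] (faults so far: 2)
  step 2: ref 5 -> HIT, frames=[5,3] (faults so far: 2)
  step 3: ref 3 -> HIT, frames=[5,3] (faults so far: 2)
  step 4: ref 1 -> FAULT, evict 5, frames=[1,3] (faults so far: 3)
  step 5: ref 5 -> FAULT, evict 3, frames=[1,5] (faults so far: 4)
  step 6: ref 1 -> HIT, frames=[1,5] (faults so far: 4)
  step 7: ref 2 -> FAULT, evict 5, frames=[1,2] (faults so far: 5)
  step 8: ref 5 -> FAULT, evict 1, frames=[5,2] (faults so far: 6)
  step 9: ref 2 -> HIT, frames=[5,2] (faults so far: 6)
  step 10: ref 4 -> FAULT, evict 5, frames=[4,2] (faults so far: 7)
  step 11: ref 2 -> HIT, frames=[4,2] (faults so far: 7)
  LRU total faults: 7
--- Optimal ---
  step 0: ref 5 -> FAULT, frames=[5,-] (faults so far: 1)
  step 1: ref 3 -> FAULT, frames=[5,3] (faults so far: 2)
  step 2: ref 5 -> HIT, frames=[5,3] (faults so far: 2)
  step 3: ref 3 -> HIT, frames=[5,3] (faults so far: 2)
  step 4: ref 1 -> FAULT, evict 3, frames=[5,1] (faults so far: 3)
  step 5: ref 5 -> HIT, frames=[5,1] (faults so far: 3)
  step 6: ref 1 -> HIT, frames=[5,1] (faults so far: 3)
  step 7: ref 2 -> FAULT, evict 1, frames=[5,2] (faults so far: 4)
  step 8: ref 5 -> HIT, frames=[5,2] (faults so far: 4)
  step 9: ref 2 -> HIT, frames=[5,2] (faults so far: 4)
  step 10: ref 4 -> FAULT, evict 5, frames=[4,2] (faults so far: 5)
  step 11: ref 2 -> HIT, frames=[4,2] (faults so far: 5)
  Optimal total faults: 5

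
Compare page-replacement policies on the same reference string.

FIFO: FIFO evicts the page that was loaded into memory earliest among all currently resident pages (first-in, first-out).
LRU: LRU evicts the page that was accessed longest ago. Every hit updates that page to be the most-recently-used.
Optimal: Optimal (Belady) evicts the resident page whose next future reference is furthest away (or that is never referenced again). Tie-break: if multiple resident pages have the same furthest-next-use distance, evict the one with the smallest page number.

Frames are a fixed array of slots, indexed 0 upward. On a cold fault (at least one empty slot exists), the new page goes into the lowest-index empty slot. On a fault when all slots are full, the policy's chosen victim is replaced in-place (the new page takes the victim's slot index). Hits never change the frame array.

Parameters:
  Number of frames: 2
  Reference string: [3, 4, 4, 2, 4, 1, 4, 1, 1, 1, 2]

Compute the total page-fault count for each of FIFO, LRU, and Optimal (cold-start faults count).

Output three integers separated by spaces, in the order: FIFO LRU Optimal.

--- FIFO ---
  step 0: ref 3 -> FAULT, frames=[3,-] (faults so far: 1)
  step 1: ref 4 -> FAULT, frames=[3,4] (faults so far: 2)
  step 2: ref 4 -> HIT, frames=[3,4] (faults so far: 2)
  step 3: ref 2 -> FAULT, evict 3, frames=[2,4] (faults so far: 3)
  step 4: ref 4 -> HIT, frames=[2,4] (faults so far: 3)
  step 5: ref 1 -> FAULT, evict 4, frames=[2,1] (faults so far: 4)
  step 6: ref 4 -> FAULT, evict 2, frames=[4,1] (faults so far: 5)
  step 7: ref 1 -> HIT, frames=[4,1] (faults so far: 5)
  step 8: ref 1 -> HIT, frames=[4,1] (faults so far: 5)
  step 9: ref 1 -> HIT, frames=[4,1] (faults so far: 5)
  step 10: ref 2 -> FAULT, evict 1, frames=[4,2] (faults so far: 6)
  FIFO total faults: 6
--- LRU ---
  step 0: ref 3 -> FAULT, frames=[3,-] (faults so far: 1)
  step 1: ref 4 -> FAULT, frames=[3,4] (faults so far: 2)
  step 2: ref 4 -> HIT, frames=[3,4] (faults so far: 2)
  step 3: ref 2 -> FAULT, evict 3, frames=[2,4] (faults so far: 3)
  step 4: ref 4 -> HIT, frames=[2,4] (faults so far: 3)
  step 5: ref 1 -> FAULT, evict 2, frames=[1,4] (faults so far: 4)
  step 6: ref 4 -> HIT, frames=[1,4] (faults so far: 4)
  step 7: ref 1 -> HIT, frames=[1,4] (faults so far: 4)
  step 8: ref 1 -> HIT, frames=[1,4] (faults so far: 4)
  step 9: ref 1 -> HIT, frames=[1,4] (faults so far: 4)
  step 10: ref 2 -> FAULT, evict 4, frames=[1,2] (faults so far: 5)
  LRU total faults: 5
--- Optimal ---
  step 0: ref 3 -> FAULT, frames=[3,-] (faults so far: 1)
  step 1: ref 4 -> FAULT, frames=[3,4] (faults so far: 2)
  step 2: ref 4 -> HIT, frames=[3,4] (faults so far: 2)
  step 3: ref 2 -> FAULT, evict 3, frames=[2,4] (faults so far: 3)
  step 4: ref 4 -> HIT, frames=[2,4] (faults so far: 3)
  step 5: ref 1 -> FAULT, evict 2, frames=[1,4] (faults so far: 4)
  step 6: ref 4 -> HIT, frames=[1,4] (faults so far: 4)
  step 7: ref 1 -> HIT, frames=[1,4] (faults so far: 4)
  step 8: ref 1 -> HIT, frames=[1,4] (faults so far: 4)
  step 9: ref 1 -> HIT, frames=[1,4] (faults so far: 4)
  step 10: ref 2 -> FAULT, evict 1, frames=[2,4] (faults so far: 5)
  Optimal total faults: 5

Answer: 6 5 5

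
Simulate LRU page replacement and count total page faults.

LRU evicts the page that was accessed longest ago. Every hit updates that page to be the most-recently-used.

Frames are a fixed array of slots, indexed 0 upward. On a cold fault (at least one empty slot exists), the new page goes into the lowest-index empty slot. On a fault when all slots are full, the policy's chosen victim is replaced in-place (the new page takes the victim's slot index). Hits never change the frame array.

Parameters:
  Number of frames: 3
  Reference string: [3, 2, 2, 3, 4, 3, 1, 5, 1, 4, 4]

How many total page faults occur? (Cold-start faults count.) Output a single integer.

Step 0: ref 3 → FAULT, frames=[3,-,-]
Step 1: ref 2 → FAULT, frames=[3,2,-]
Step 2: ref 2 → HIT, frames=[3,2,-]
Step 3: ref 3 → HIT, frames=[3,2,-]
Step 4: ref 4 → FAULT, frames=[3,2,4]
Step 5: ref 3 → HIT, frames=[3,2,4]
Step 6: ref 1 → FAULT (evict 2), frames=[3,1,4]
Step 7: ref 5 → FAULT (evict 4), frames=[3,1,5]
Step 8: ref 1 → HIT, frames=[3,1,5]
Step 9: ref 4 → FAULT (evict 3), frames=[4,1,5]
Step 10: ref 4 → HIT, frames=[4,1,5]
Total faults: 6

Answer: 6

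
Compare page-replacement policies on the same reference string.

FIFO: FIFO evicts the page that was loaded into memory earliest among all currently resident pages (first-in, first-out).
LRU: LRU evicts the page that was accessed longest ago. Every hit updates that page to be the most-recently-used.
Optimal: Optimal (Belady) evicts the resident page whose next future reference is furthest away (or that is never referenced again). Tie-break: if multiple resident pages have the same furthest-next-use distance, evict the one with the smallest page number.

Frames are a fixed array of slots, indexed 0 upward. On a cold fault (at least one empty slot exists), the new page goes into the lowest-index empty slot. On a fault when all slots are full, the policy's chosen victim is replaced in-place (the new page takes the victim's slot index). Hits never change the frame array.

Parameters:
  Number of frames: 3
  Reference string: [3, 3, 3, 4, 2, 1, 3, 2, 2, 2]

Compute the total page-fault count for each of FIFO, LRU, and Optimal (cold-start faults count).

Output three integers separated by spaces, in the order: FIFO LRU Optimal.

Answer: 5 5 4

Derivation:
--- FIFO ---
  step 0: ref 3 -> FAULT, frames=[3,-,-] (faults so far: 1)
  step 1: ref 3 -> HIT, frames=[3,-,-] (faults so far: 1)
  step 2: ref 3 -> HIT, frames=[3,-,-] (faults so far: 1)
  step 3: ref 4 -> FAULT, frames=[3,4,-] (faults so far: 2)
  step 4: ref 2 -> FAULT, frames=[3,4,2] (faults so far: 3)
  step 5: ref 1 -> FAULT, evict 3, frames=[1,4,2] (faults so far: 4)
  step 6: ref 3 -> FAULT, evict 4, frames=[1,3,2] (faults so far: 5)
  step 7: ref 2 -> HIT, frames=[1,3,2] (faults so far: 5)
  step 8: ref 2 -> HIT, frames=[1,3,2] (faults so far: 5)
  step 9: ref 2 -> HIT, frames=[1,3,2] (faults so far: 5)
  FIFO total faults: 5
--- LRU ---
  step 0: ref 3 -> FAULT, frames=[3,-,-] (faults so far: 1)
  step 1: ref 3 -> HIT, frames=[3,-,-] (faults so far: 1)
  step 2: ref 3 -> HIT, frames=[3,-,-] (faults so far: 1)
  step 3: ref 4 -> FAULT, frames=[3,4,-] (faults so far: 2)
  step 4: ref 2 -> FAULT, frames=[3,4,2] (faults so far: 3)
  step 5: ref 1 -> FAULT, evict 3, frames=[1,4,2] (faults so far: 4)
  step 6: ref 3 -> FAULT, evict 4, frames=[1,3,2] (faults so far: 5)
  step 7: ref 2 -> HIT, frames=[1,3,2] (faults so far: 5)
  step 8: ref 2 -> HIT, frames=[1,3,2] (faults so far: 5)
  step 9: ref 2 -> HIT, frames=[1,3,2] (faults so far: 5)
  LRU total faults: 5
--- Optimal ---
  step 0: ref 3 -> FAULT, frames=[3,-,-] (faults so far: 1)
  step 1: ref 3 -> HIT, frames=[3,-,-] (faults so far: 1)
  step 2: ref 3 -> HIT, frames=[3,-,-] (faults so far: 1)
  step 3: ref 4 -> FAULT, frames=[3,4,-] (faults so far: 2)
  step 4: ref 2 -> FAULT, frames=[3,4,2] (faults so far: 3)
  step 5: ref 1 -> FAULT, evict 4, frames=[3,1,2] (faults so far: 4)
  step 6: ref 3 -> HIT, frames=[3,1,2] (faults so far: 4)
  step 7: ref 2 -> HIT, frames=[3,1,2] (faults so far: 4)
  step 8: ref 2 -> HIT, frames=[3,1,2] (faults so far: 4)
  step 9: ref 2 -> HIT, frames=[3,1,2] (faults so far: 4)
  Optimal total faults: 4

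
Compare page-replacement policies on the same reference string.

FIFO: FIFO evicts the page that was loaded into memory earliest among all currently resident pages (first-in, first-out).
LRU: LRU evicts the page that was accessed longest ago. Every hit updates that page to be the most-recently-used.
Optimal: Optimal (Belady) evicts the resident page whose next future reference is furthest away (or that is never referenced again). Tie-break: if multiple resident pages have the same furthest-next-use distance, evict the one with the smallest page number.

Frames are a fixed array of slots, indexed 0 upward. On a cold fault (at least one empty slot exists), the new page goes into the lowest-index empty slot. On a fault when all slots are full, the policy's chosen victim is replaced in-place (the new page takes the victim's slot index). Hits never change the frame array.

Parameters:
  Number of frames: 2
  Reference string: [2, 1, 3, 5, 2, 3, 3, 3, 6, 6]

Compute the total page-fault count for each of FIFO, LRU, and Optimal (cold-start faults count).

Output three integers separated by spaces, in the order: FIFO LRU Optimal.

Answer: 7 7 6

Derivation:
--- FIFO ---
  step 0: ref 2 -> FAULT, frames=[2,-] (faults so far: 1)
  step 1: ref 1 -> FAULT, frames=[2,1] (faults so far: 2)
  step 2: ref 3 -> FAULT, evict 2, frames=[3,1] (faults so far: 3)
  step 3: ref 5 -> FAULT, evict 1, frames=[3,5] (faults so far: 4)
  step 4: ref 2 -> FAULT, evict 3, frames=[2,5] (faults so far: 5)
  step 5: ref 3 -> FAULT, evict 5, frames=[2,3] (faults so far: 6)
  step 6: ref 3 -> HIT, frames=[2,3] (faults so far: 6)
  step 7: ref 3 -> HIT, frames=[2,3] (faults so far: 6)
  step 8: ref 6 -> FAULT, evict 2, frames=[6,3] (faults so far: 7)
  step 9: ref 6 -> HIT, frames=[6,3] (faults so far: 7)
  FIFO total faults: 7
--- LRU ---
  step 0: ref 2 -> FAULT, frames=[2,-] (faults so far: 1)
  step 1: ref 1 -> FAULT, frames=[2,1] (faults so far: 2)
  step 2: ref 3 -> FAULT, evict 2, frames=[3,1] (faults so far: 3)
  step 3: ref 5 -> FAULT, evict 1, frames=[3,5] (faults so far: 4)
  step 4: ref 2 -> FAULT, evict 3, frames=[2,5] (faults so far: 5)
  step 5: ref 3 -> FAULT, evict 5, frames=[2,3] (faults so far: 6)
  step 6: ref 3 -> HIT, frames=[2,3] (faults so far: 6)
  step 7: ref 3 -> HIT, frames=[2,3] (faults so far: 6)
  step 8: ref 6 -> FAULT, evict 2, frames=[6,3] (faults so far: 7)
  step 9: ref 6 -> HIT, frames=[6,3] (faults so far: 7)
  LRU total faults: 7
--- Optimal ---
  step 0: ref 2 -> FAULT, frames=[2,-] (faults so far: 1)
  step 1: ref 1 -> FAULT, frames=[2,1] (faults so far: 2)
  step 2: ref 3 -> FAULT, evict 1, frames=[2,3] (faults so far: 3)
  step 3: ref 5 -> FAULT, evict 3, frames=[2,5] (faults so far: 4)
  step 4: ref 2 -> HIT, frames=[2,5] (faults so far: 4)
  step 5: ref 3 -> FAULT, evict 2, frames=[3,5] (faults so far: 5)
  step 6: ref 3 -> HIT, frames=[3,5] (faults so far: 5)
  step 7: ref 3 -> HIT, frames=[3,5] (faults so far: 5)
  step 8: ref 6 -> FAULT, evict 3, frames=[6,5] (faults so far: 6)
  step 9: ref 6 -> HIT, frames=[6,5] (faults so far: 6)
  Optimal total faults: 6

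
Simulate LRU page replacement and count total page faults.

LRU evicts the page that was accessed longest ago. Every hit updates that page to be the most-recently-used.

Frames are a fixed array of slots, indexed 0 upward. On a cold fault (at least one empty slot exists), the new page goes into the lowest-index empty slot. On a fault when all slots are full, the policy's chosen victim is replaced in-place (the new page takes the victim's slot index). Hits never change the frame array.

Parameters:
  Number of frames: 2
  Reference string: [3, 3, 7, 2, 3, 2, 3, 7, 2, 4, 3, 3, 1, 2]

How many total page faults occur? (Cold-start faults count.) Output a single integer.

Step 0: ref 3 → FAULT, frames=[3,-]
Step 1: ref 3 → HIT, frames=[3,-]
Step 2: ref 7 → FAULT, frames=[3,7]
Step 3: ref 2 → FAULT (evict 3), frames=[2,7]
Step 4: ref 3 → FAULT (evict 7), frames=[2,3]
Step 5: ref 2 → HIT, frames=[2,3]
Step 6: ref 3 → HIT, frames=[2,3]
Step 7: ref 7 → FAULT (evict 2), frames=[7,3]
Step 8: ref 2 → FAULT (evict 3), frames=[7,2]
Step 9: ref 4 → FAULT (evict 7), frames=[4,2]
Step 10: ref 3 → FAULT (evict 2), frames=[4,3]
Step 11: ref 3 → HIT, frames=[4,3]
Step 12: ref 1 → FAULT (evict 4), frames=[1,3]
Step 13: ref 2 → FAULT (evict 3), frames=[1,2]
Total faults: 10

Answer: 10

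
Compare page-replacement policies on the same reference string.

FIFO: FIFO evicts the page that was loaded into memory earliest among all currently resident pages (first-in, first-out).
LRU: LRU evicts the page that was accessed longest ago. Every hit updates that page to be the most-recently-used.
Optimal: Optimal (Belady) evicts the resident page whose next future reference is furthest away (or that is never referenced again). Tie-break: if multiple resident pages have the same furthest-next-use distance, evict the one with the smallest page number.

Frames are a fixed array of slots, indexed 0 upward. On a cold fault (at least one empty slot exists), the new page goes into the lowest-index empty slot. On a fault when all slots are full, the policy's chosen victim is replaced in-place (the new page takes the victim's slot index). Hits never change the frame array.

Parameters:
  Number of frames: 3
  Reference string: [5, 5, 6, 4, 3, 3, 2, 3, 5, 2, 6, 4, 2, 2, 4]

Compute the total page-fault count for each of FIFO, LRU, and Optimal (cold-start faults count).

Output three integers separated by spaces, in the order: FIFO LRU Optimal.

--- FIFO ---
  step 0: ref 5 -> FAULT, frames=[5,-,-] (faults so far: 1)
  step 1: ref 5 -> HIT, frames=[5,-,-] (faults so far: 1)
  step 2: ref 6 -> FAULT, frames=[5,6,-] (faults so far: 2)
  step 3: ref 4 -> FAULT, frames=[5,6,4] (faults so far: 3)
  step 4: ref 3 -> FAULT, evict 5, frames=[3,6,4] (faults so far: 4)
  step 5: ref 3 -> HIT, frames=[3,6,4] (faults so far: 4)
  step 6: ref 2 -> FAULT, evict 6, frames=[3,2,4] (faults so far: 5)
  step 7: ref 3 -> HIT, frames=[3,2,4] (faults so far: 5)
  step 8: ref 5 -> FAULT, evict 4, frames=[3,2,5] (faults so far: 6)
  step 9: ref 2 -> HIT, frames=[3,2,5] (faults so far: 6)
  step 10: ref 6 -> FAULT, evict 3, frames=[6,2,5] (faults so far: 7)
  step 11: ref 4 -> FAULT, evict 2, frames=[6,4,5] (faults so far: 8)
  step 12: ref 2 -> FAULT, evict 5, frames=[6,4,2] (faults so far: 9)
  step 13: ref 2 -> HIT, frames=[6,4,2] (faults so far: 9)
  step 14: ref 4 -> HIT, frames=[6,4,2] (faults so far: 9)
  FIFO total faults: 9
--- LRU ---
  step 0: ref 5 -> FAULT, frames=[5,-,-] (faults so far: 1)
  step 1: ref 5 -> HIT, frames=[5,-,-] (faults so far: 1)
  step 2: ref 6 -> FAULT, frames=[5,6,-] (faults so far: 2)
  step 3: ref 4 -> FAULT, frames=[5,6,4] (faults so far: 3)
  step 4: ref 3 -> FAULT, evict 5, frames=[3,6,4] (faults so far: 4)
  step 5: ref 3 -> HIT, frames=[3,6,4] (faults so far: 4)
  step 6: ref 2 -> FAULT, evict 6, frames=[3,2,4] (faults so far: 5)
  step 7: ref 3 -> HIT, frames=[3,2,4] (faults so far: 5)
  step 8: ref 5 -> FAULT, evict 4, frames=[3,2,5] (faults so far: 6)
  step 9: ref 2 -> HIT, frames=[3,2,5] (faults so far: 6)
  step 10: ref 6 -> FAULT, evict 3, frames=[6,2,5] (faults so far: 7)
  step 11: ref 4 -> FAULT, evict 5, frames=[6,2,4] (faults so far: 8)
  step 12: ref 2 -> HIT, frames=[6,2,4] (faults so far: 8)
  step 13: ref 2 -> HIT, frames=[6,2,4] (faults so far: 8)
  step 14: ref 4 -> HIT, frames=[6,2,4] (faults so far: 8)
  LRU total faults: 8
--- Optimal ---
  step 0: ref 5 -> FAULT, frames=[5,-,-] (faults so far: 1)
  step 1: ref 5 -> HIT, frames=[5,-,-] (faults so far: 1)
  step 2: ref 6 -> FAULT, frames=[5,6,-] (faults so far: 2)
  step 3: ref 4 -> FAULT, frames=[5,6,4] (faults so far: 3)
  step 4: ref 3 -> FAULT, evict 4, frames=[5,6,3] (faults so far: 4)
  step 5: ref 3 -> HIT, frames=[5,6,3] (faults so far: 4)
  step 6: ref 2 -> FAULT, evict 6, frames=[5,2,3] (faults so far: 5)
  step 7: ref 3 -> HIT, frames=[5,2,3] (faults so far: 5)
  step 8: ref 5 -> HIT, frames=[5,2,3] (faults so far: 5)
  step 9: ref 2 -> HIT, frames=[5,2,3] (faults so far: 5)
  step 10: ref 6 -> FAULT, evict 3, frames=[5,2,6] (faults so far: 6)
  step 11: ref 4 -> FAULT, evict 5, frames=[4,2,6] (faults so far: 7)
  step 12: ref 2 -> HIT, frames=[4,2,6] (faults so far: 7)
  step 13: ref 2 -> HIT, frames=[4,2,6] (faults so far: 7)
  step 14: ref 4 -> HIT, frames=[4,2,6] (faults so far: 7)
  Optimal total faults: 7

Answer: 9 8 7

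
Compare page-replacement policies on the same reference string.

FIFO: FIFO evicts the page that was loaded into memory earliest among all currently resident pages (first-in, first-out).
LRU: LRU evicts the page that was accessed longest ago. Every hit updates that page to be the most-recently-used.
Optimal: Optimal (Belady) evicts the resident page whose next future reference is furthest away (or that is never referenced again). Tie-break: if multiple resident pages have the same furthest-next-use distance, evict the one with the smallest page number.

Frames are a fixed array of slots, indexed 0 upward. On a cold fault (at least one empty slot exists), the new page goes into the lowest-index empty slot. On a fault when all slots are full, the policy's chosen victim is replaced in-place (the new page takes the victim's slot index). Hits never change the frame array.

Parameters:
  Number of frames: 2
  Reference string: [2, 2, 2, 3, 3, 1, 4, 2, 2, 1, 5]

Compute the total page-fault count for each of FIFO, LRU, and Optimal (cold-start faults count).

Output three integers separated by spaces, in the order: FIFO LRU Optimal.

--- FIFO ---
  step 0: ref 2 -> FAULT, frames=[2,-] (faults so far: 1)
  step 1: ref 2 -> HIT, frames=[2,-] (faults so far: 1)
  step 2: ref 2 -> HIT, frames=[2,-] (faults so far: 1)
  step 3: ref 3 -> FAULT, frames=[2,3] (faults so far: 2)
  step 4: ref 3 -> HIT, frames=[2,3] (faults so far: 2)
  step 5: ref 1 -> FAULT, evict 2, frames=[1,3] (faults so far: 3)
  step 6: ref 4 -> FAULT, evict 3, frames=[1,4] (faults so far: 4)
  step 7: ref 2 -> FAULT, evict 1, frames=[2,4] (faults so far: 5)
  step 8: ref 2 -> HIT, frames=[2,4] (faults so far: 5)
  step 9: ref 1 -> FAULT, evict 4, frames=[2,1] (faults so far: 6)
  step 10: ref 5 -> FAULT, evict 2, frames=[5,1] (faults so far: 7)
  FIFO total faults: 7
--- LRU ---
  step 0: ref 2 -> FAULT, frames=[2,-] (faults so far: 1)
  step 1: ref 2 -> HIT, frames=[2,-] (faults so far: 1)
  step 2: ref 2 -> HIT, frames=[2,-] (faults so far: 1)
  step 3: ref 3 -> FAULT, frames=[2,3] (faults so far: 2)
  step 4: ref 3 -> HIT, frames=[2,3] (faults so far: 2)
  step 5: ref 1 -> FAULT, evict 2, frames=[1,3] (faults so far: 3)
  step 6: ref 4 -> FAULT, evict 3, frames=[1,4] (faults so far: 4)
  step 7: ref 2 -> FAULT, evict 1, frames=[2,4] (faults so far: 5)
  step 8: ref 2 -> HIT, frames=[2,4] (faults so far: 5)
  step 9: ref 1 -> FAULT, evict 4, frames=[2,1] (faults so far: 6)
  step 10: ref 5 -> FAULT, evict 2, frames=[5,1] (faults so far: 7)
  LRU total faults: 7
--- Optimal ---
  step 0: ref 2 -> FAULT, frames=[2,-] (faults so far: 1)
  step 1: ref 2 -> HIT, frames=[2,-] (faults so far: 1)
  step 2: ref 2 -> HIT, frames=[2,-] (faults so far: 1)
  step 3: ref 3 -> FAULT, frames=[2,3] (faults so far: 2)
  step 4: ref 3 -> HIT, frames=[2,3] (faults so far: 2)
  step 5: ref 1 -> FAULT, evict 3, frames=[2,1] (faults so far: 3)
  step 6: ref 4 -> FAULT, evict 1, frames=[2,4] (faults so far: 4)
  step 7: ref 2 -> HIT, frames=[2,4] (faults so far: 4)
  step 8: ref 2 -> HIT, frames=[2,4] (faults so far: 4)
  step 9: ref 1 -> FAULT, evict 2, frames=[1,4] (faults so far: 5)
  step 10: ref 5 -> FAULT, evict 1, frames=[5,4] (faults so far: 6)
  Optimal total faults: 6

Answer: 7 7 6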